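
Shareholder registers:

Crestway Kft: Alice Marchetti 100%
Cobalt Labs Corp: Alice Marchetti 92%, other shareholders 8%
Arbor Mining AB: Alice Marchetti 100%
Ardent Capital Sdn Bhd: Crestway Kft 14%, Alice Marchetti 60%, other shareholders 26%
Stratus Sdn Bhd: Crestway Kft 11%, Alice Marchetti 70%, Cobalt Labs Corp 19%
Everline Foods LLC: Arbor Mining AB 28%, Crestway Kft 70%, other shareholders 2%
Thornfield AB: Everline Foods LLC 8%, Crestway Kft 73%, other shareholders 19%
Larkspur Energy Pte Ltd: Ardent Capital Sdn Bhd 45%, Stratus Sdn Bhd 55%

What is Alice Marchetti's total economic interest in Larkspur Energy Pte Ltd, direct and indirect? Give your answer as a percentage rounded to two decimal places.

Alice reaches Larkspur along 5 paths.
Via Crestway → Ardent: 100% × 14% × 45% = 6.3%.
Via Ardent: 60% × 45% = 27%.
Via Crestway → Stratus: 100% × 11% × 55% = 6.05%.
Via Stratus: 70% × 55% = 38.5%.
Via Cobalt → Stratus: 92% × 19% × 55% = 9.614%.
Total: 6.3% + 27% + 6.05% + 38.5% + 9.614% = 87.464%.
Rounded: 87.46%.

87.46%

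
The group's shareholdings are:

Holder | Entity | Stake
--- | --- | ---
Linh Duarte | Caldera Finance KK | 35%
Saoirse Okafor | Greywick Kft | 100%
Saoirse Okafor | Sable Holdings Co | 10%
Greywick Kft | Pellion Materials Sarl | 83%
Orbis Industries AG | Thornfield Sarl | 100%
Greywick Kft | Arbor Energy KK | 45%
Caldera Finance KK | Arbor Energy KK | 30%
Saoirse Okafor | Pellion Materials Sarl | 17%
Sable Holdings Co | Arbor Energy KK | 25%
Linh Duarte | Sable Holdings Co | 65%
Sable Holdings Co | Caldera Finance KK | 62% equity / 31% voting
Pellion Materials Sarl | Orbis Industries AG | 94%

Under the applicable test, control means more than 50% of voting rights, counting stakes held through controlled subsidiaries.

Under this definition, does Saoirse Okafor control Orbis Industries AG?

Yes

Saoirse holds 100% of Greywick, so Saoirse controls Greywick.
Saoirse and Greywick together hold 17% + 83% = 100% of Pellion, so Saoirse controls Pellion.
Pellion holds 94% of Orbis, so Saoirse controls Orbis.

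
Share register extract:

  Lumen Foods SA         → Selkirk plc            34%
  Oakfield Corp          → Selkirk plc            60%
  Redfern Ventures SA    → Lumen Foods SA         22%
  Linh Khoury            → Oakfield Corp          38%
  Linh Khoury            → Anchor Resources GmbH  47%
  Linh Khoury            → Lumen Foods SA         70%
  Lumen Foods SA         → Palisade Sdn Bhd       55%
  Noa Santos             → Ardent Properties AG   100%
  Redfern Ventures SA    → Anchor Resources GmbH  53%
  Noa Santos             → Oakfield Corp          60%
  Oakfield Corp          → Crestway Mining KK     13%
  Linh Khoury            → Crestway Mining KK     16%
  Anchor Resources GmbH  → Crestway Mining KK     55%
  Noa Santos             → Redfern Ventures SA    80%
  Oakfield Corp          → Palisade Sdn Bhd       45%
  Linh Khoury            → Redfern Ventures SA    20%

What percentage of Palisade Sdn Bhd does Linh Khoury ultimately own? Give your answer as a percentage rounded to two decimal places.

58.02%

Linh reaches Palisade along 3 paths.
Via Oakfield: 38% × 45% = 17.1%.
Via Lumen: 70% × 55% = 38.5%.
Via Redfern → Lumen: 20% × 22% × 55% = 2.42%.
Total: 17.1% + 38.5% + 2.42% = 58.02%.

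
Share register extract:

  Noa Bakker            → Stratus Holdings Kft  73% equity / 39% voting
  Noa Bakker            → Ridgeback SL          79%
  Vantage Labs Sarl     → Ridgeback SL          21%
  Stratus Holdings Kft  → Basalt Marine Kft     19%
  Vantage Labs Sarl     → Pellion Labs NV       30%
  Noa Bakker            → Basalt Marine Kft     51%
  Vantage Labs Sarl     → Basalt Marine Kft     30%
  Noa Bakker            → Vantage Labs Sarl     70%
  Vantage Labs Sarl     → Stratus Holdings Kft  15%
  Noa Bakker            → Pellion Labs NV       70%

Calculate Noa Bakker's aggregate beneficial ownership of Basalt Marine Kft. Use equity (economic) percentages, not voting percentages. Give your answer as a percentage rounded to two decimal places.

Noa reaches Basalt along 4 paths.
Via Vantage: 70% × 30% = 21%.
Direct stake: 51% = 51%.
Via Vantage → Stratus: 70% × 15% × 19% = 1.995%.
Via Stratus: 73% × 19% = 13.87%.
Total: 21% + 51% + 1.995% + 13.87% = 87.865%.
Rounded: 87.87%.

87.87%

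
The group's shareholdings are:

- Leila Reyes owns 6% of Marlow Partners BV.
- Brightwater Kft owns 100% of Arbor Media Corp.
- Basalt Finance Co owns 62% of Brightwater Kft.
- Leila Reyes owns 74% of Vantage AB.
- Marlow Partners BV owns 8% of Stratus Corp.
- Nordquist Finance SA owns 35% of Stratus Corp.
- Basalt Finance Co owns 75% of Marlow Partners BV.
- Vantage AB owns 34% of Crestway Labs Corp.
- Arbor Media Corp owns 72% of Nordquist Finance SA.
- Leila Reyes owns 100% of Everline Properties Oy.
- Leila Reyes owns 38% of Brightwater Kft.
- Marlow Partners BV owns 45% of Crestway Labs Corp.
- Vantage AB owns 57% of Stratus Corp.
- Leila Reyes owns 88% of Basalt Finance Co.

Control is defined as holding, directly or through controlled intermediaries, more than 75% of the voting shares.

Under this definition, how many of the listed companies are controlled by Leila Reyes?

5

Leila holds 100% of Everline, so Leila controls Everline.
Leila holds 88% of Basalt, so Leila controls Basalt.
Leila and Basalt together hold 6% + 75% = 81% of Marlow, so Leila controls Marlow.
Basalt and Leila together hold 62% + 38% = 100% of Brightwater, so Leila controls Brightwater.
Brightwater holds 100% of Arbor, so Leila controls Arbor.
No other company's threshold is met.
Leila controls 5 companies.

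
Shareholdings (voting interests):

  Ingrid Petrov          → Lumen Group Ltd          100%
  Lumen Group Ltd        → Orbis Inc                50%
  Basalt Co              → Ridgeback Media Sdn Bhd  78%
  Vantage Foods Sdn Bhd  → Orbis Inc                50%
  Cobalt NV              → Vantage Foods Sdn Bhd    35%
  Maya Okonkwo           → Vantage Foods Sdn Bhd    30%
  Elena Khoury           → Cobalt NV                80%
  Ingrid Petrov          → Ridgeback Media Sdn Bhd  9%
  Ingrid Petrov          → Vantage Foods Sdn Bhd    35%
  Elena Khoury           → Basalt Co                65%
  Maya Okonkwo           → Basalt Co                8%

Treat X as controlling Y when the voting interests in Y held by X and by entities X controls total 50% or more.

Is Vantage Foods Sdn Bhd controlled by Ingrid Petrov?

No

Ingrid holds 100% of Lumen, so Ingrid controls Lumen.
Lumen holds 50% of Orbis, so Ingrid controls Orbis.
In Vantage, Ingrid's side holds only 35%, not ≥ 50%.
So Ingrid does not control Vantage.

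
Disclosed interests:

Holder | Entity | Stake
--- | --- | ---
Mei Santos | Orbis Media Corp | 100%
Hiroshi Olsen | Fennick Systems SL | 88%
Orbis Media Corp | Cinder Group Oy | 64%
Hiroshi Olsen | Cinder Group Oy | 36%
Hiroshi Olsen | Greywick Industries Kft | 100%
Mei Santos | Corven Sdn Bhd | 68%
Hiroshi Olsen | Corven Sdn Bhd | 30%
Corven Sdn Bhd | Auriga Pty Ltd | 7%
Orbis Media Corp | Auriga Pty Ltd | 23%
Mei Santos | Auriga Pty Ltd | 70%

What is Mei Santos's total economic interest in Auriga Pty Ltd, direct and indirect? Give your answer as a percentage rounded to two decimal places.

97.76%

Mei reaches Auriga along 3 paths.
Direct stake: 70% = 70%.
Via Corven: 68% × 7% = 4.76%.
Via Orbis: 100% × 23% = 23%.
Total: 70% + 4.76% + 23% = 97.76%.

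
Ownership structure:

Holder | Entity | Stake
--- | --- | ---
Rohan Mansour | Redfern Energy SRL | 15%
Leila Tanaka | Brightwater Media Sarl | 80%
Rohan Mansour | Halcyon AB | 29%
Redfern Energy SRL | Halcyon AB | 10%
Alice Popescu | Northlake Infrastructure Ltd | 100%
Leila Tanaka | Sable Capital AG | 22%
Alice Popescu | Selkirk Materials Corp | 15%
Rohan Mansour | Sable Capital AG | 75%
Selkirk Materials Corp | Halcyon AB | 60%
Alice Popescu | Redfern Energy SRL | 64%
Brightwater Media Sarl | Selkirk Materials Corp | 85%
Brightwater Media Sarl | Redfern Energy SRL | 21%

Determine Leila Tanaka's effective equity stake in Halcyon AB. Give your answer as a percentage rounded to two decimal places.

42.48%

Leila reaches Halcyon along 2 paths.
Via Brightwater → Redfern: 80% × 21% × 10% = 1.68%.
Via Brightwater → Selkirk: 80% × 85% × 60% = 40.8%.
Total: 1.68% + 40.8% = 42.48%.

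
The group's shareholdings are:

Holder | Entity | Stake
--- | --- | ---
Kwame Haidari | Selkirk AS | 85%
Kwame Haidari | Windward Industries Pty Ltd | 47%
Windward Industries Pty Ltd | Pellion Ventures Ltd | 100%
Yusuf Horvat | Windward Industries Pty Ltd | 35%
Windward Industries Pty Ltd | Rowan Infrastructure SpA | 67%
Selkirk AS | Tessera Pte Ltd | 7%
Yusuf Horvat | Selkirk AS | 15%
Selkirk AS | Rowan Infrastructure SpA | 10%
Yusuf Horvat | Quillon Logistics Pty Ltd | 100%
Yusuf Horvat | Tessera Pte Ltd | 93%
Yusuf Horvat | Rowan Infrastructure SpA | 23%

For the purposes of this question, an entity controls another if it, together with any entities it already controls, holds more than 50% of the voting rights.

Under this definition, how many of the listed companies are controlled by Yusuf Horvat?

2

Yusuf holds 100% of Quillon, so Yusuf controls Quillon.
Yusuf holds 93% of Tessera, so Yusuf controls Tessera.
No other company's threshold is met.
Yusuf controls 2 companies.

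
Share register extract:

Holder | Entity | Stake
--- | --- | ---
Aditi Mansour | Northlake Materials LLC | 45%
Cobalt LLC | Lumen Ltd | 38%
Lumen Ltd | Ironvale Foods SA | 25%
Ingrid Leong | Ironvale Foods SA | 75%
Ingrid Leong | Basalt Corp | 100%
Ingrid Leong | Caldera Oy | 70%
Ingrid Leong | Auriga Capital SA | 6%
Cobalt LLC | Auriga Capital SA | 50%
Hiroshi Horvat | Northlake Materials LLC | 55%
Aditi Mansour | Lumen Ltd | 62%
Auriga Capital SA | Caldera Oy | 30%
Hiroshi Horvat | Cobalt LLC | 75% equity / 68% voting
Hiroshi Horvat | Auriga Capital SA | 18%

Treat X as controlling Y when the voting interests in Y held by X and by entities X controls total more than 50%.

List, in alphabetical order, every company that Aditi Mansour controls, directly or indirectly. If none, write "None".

Lumen Ltd

Aditi holds 62% of Lumen, so Aditi controls Lumen.
No other company's threshold is met.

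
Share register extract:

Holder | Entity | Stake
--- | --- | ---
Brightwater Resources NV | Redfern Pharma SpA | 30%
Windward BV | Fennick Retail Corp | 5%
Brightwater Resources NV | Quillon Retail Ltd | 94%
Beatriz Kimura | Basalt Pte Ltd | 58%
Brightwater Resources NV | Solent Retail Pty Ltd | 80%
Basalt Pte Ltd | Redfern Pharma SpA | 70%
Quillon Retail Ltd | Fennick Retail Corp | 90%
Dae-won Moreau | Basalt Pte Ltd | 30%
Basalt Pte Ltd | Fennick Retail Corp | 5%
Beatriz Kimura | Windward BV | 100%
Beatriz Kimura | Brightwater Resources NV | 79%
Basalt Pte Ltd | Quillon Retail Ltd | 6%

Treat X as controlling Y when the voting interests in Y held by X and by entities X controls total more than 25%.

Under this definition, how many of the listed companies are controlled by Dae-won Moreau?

Dae-won holds 30% of Basalt, so Dae-won controls Basalt.
Basalt holds 70% of Redfern, so Dae-won controls Redfern.
No other company's threshold is met.
Dae-won controls 2 companies.

2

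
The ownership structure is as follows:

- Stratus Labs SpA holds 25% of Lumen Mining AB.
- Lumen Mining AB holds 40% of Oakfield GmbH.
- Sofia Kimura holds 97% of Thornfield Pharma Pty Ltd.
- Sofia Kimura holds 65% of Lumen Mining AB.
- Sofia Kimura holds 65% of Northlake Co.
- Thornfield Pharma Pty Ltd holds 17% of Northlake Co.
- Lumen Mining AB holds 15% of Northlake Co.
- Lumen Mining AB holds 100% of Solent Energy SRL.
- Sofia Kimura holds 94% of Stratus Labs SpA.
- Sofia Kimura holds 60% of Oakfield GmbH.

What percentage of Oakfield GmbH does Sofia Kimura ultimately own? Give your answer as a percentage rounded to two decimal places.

Sofia reaches Oakfield along 3 paths.
Direct stake: 60% = 60%.
Via Stratus → Lumen: 94% × 25% × 40% = 9.4%.
Via Lumen: 65% × 40% = 26%.
Total: 60% + 9.4% + 26% = 95.4%.
Rounded: 95.40%.

95.40%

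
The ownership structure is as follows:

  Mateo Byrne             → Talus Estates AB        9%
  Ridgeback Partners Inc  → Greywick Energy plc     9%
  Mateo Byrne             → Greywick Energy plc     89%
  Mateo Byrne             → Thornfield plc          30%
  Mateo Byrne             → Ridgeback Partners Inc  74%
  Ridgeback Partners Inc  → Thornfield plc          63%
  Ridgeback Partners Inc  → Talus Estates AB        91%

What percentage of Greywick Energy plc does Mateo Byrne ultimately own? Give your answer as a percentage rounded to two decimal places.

Mateo reaches Greywick along 2 paths.
Direct stake: 89% = 89%.
Via Ridgeback: 74% × 9% = 6.66%.
Total: 89% + 6.66% = 95.66%.

95.66%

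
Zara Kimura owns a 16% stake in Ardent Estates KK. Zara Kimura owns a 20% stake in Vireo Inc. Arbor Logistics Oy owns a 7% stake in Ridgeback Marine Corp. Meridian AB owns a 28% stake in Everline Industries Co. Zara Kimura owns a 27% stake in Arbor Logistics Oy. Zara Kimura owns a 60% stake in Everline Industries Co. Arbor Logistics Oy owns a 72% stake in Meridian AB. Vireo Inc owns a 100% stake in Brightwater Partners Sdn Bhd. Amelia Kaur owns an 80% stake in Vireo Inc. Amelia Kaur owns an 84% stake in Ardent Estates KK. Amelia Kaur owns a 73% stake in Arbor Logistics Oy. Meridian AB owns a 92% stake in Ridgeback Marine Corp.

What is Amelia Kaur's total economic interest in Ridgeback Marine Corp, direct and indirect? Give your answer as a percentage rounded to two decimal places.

Amelia reaches Ridgeback along 2 paths.
Via Arbor → Meridian: 73% × 72% × 92% = 48.3552%.
Via Arbor: 73% × 7% = 5.11%.
Total: 48.3552% + 5.11% = 53.4652%.
Rounded: 53.47%.

53.47%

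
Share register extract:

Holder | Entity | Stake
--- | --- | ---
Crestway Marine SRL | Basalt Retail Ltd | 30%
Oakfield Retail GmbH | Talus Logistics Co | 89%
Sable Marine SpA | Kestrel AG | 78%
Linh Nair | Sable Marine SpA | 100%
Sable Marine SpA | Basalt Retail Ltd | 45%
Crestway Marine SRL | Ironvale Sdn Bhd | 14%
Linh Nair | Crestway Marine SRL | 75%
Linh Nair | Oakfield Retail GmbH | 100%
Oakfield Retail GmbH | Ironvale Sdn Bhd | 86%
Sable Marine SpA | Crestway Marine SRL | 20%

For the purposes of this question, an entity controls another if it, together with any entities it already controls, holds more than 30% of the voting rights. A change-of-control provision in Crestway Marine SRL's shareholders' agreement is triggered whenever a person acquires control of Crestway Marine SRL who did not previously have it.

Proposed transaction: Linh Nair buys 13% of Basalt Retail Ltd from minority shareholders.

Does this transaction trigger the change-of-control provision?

The purchase changes only Linh's holdings, so Linh is the only person who could newly come to control Crestway.
Linh holds 100% of Sable, so Linh controls Sable.
Linh and Sable together hold 75% + 20% = 95% of Crestway, so Linh controls Crestway.
So Linh already controls Crestway before the transaction.
After the purchase, Linh holds 13% of Basalt directly.
Linh controlled Crestway already, so this is not a new person acquiring control; every other person's position is unchanged or reduced.
No new person acquires control, so the clause is not triggered.

No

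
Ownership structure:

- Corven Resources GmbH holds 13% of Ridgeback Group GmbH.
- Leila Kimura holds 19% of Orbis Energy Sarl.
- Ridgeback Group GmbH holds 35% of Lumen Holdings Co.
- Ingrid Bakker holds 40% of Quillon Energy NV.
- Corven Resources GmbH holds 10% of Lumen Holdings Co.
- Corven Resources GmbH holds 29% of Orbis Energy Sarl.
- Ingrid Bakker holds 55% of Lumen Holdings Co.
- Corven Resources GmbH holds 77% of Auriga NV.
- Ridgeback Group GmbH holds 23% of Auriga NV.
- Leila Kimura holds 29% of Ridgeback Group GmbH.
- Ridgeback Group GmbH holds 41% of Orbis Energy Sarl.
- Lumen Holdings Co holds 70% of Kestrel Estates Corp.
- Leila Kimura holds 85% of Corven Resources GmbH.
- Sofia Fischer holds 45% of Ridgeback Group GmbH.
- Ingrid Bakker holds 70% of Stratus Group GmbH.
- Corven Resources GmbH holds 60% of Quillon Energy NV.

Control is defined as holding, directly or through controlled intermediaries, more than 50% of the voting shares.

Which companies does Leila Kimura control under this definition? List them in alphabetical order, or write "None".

Auriga NV, Corven Resources GmbH, Quillon Energy NV

Leila holds 85% of Corven, so Leila controls Corven.
Corven holds 60% of Quillon, so Leila controls Quillon.
Corven holds 77% of Auriga, so Leila controls Auriga.
No other company's threshold is met.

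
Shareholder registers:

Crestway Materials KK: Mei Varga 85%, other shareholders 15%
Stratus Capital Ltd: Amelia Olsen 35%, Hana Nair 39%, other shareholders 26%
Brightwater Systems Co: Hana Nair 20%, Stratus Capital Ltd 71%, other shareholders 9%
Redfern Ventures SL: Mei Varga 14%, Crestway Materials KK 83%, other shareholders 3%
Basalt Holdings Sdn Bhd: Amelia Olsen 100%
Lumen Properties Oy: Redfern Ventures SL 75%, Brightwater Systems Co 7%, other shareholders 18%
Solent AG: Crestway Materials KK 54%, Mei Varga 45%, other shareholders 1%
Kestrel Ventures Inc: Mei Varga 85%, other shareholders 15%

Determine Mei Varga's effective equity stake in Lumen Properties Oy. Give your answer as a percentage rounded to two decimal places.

Mei reaches Lumen along 2 paths.
Via Redfern: 14% × 75% = 10.5%.
Via Crestway → Redfern: 85% × 83% × 75% = 52.9125%.
Total: 10.5% + 52.9125% = 63.4125%.
Rounded: 63.41%.

63.41%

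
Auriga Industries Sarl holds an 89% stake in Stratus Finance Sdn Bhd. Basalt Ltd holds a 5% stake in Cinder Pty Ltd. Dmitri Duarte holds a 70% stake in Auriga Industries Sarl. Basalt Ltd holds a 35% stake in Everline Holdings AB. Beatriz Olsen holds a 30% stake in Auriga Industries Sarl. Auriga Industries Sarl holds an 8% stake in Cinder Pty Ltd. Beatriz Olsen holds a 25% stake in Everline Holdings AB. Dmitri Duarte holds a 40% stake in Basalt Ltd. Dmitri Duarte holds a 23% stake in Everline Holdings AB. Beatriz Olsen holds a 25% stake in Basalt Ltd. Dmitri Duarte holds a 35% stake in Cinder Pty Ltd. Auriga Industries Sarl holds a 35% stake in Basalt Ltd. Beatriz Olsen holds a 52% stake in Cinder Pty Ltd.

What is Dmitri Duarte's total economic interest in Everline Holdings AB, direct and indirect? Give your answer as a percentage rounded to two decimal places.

Dmitri reaches Everline along 3 paths.
Direct stake: 23% = 23%.
Via Auriga → Basalt: 70% × 35% × 35% = 8.575%.
Via Basalt: 40% × 35% = 14%.
Total: 23% + 8.575% + 14% = 45.575%.
Rounded: 45.58%.

45.58%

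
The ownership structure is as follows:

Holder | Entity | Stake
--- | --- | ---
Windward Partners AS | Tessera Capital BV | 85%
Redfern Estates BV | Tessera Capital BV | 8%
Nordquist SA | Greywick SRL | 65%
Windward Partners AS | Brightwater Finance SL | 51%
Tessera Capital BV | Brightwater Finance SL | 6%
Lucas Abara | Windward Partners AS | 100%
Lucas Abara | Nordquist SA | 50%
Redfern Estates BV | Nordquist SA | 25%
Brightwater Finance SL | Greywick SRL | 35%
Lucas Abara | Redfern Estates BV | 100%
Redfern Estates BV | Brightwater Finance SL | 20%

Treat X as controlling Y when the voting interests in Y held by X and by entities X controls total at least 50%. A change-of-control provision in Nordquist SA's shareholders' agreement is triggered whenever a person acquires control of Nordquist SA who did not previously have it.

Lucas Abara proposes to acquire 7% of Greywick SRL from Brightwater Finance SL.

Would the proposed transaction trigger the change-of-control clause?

No

The purchase adds only to Lucas's holdings (Brightwater's stake shrinks), so Lucas is the only person who could newly come to control Nordquist.
Lucas holds 100% of Redfern, so Lucas controls Redfern.
Redfern and Lucas together hold 25% + 50% = 75% of Nordquist, so Lucas controls Nordquist.
So Lucas already controls Nordquist before the transaction.
After the purchase, Lucas holds 7% of Greywick directly, and Brightwater's stake falls to 28%.
Lucas controlled Nordquist already, so this is not a new person acquiring control; every other person's position is unchanged or reduced.
No new person acquires control, so the clause is not triggered.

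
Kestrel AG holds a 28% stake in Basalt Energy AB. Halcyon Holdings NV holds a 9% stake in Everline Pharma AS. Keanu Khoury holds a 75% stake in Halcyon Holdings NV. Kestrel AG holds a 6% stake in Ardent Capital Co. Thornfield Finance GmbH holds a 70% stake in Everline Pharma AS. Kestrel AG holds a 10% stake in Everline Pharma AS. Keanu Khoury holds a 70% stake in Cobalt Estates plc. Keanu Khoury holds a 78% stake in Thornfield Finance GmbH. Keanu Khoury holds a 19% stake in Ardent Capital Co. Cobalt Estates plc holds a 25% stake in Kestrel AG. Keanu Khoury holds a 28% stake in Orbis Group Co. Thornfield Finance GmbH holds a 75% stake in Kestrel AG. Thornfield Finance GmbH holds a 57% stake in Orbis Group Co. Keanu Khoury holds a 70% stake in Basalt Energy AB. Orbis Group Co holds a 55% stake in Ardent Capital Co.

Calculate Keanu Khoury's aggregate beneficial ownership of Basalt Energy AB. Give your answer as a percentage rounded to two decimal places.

91.28%

Keanu reaches Basalt along 3 paths.
Direct stake: 70% = 70%.
Via Cobalt → Kestrel: 70% × 25% × 28% = 4.9%.
Via Thornfield → Kestrel: 78% × 75% × 28% = 16.38%.
Total: 70% + 4.9% + 16.38% = 91.28%.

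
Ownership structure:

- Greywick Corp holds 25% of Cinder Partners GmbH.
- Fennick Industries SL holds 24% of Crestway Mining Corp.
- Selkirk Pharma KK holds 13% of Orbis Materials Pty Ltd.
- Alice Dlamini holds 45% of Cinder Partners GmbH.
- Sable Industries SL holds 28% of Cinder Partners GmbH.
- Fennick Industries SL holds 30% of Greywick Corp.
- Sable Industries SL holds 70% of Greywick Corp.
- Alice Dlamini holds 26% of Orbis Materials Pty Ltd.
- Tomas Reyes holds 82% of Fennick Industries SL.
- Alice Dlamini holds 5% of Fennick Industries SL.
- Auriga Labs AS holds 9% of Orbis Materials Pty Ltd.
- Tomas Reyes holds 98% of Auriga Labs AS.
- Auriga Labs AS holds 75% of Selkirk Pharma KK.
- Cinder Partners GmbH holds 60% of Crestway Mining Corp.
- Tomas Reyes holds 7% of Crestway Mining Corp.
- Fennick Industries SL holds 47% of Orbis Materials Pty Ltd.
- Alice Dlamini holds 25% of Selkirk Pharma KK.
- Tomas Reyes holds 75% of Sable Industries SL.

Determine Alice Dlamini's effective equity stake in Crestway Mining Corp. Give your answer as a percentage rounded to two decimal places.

28.43%

Alice reaches Crestway along 3 paths.
Via Fennick: 5% × 24% = 1.2%.
Via Cinder: 45% × 60% = 27%.
Via Fennick → Greywick → Cinder: 5% × 30% × 25% × 60% = 0.225%.
Total: 1.2% + 27% + 0.225% = 28.425%.
Rounded: 28.43%.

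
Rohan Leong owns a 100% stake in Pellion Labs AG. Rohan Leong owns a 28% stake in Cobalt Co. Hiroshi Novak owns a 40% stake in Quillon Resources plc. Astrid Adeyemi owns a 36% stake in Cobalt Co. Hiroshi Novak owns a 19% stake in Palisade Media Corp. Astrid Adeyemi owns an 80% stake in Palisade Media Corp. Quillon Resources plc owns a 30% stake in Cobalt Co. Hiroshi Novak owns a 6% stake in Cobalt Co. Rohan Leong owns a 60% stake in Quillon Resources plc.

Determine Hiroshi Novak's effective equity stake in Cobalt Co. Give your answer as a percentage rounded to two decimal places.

18.00%

Hiroshi reaches Cobalt along 2 paths.
Via Quillon: 40% × 30% = 12%.
Direct stake: 6% = 6%.
Total: 12% + 6% = 18%.
Rounded: 18.00%.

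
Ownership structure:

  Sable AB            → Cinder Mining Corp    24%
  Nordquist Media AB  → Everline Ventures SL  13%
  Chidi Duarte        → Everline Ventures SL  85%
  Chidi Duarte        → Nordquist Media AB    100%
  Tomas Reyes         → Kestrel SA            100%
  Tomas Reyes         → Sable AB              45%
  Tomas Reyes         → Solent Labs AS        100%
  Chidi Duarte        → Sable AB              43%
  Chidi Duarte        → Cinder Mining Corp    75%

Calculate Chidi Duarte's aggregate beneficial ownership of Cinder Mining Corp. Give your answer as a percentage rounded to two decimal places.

85.32%

Chidi reaches Cinder along 2 paths.
Direct stake: 75% = 75%.
Via Sable: 43% × 24% = 10.32%.
Total: 75% + 10.32% = 85.32%.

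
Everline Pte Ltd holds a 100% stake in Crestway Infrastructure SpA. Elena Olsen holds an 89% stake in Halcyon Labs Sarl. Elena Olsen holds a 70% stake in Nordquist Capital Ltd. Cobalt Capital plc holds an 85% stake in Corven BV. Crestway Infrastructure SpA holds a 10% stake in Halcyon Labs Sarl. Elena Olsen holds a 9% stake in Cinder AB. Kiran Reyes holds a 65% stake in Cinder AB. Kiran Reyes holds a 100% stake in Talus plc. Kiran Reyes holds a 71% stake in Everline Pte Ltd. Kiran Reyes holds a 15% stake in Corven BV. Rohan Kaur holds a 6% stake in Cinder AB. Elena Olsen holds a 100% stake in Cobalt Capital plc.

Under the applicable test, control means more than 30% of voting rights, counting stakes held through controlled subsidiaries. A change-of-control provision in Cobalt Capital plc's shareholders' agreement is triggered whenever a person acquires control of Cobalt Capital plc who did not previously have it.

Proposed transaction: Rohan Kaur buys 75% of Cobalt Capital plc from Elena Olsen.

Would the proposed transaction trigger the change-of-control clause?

Yes

The purchase adds only to Rohan's holdings (Elena's stake shrinks), so Rohan is the only person who could newly come to control Cobalt.
Rohan's largest direct stake is 6% in Cinder, which does not meet the threshold, so Rohan controls no company.
Neither Rohan nor any entity Rohan controls holds any voting interest in Cobalt.
So before the transaction, Rohan does not control Cobalt.
After the purchase, Rohan holds 75% of Cobalt directly, and Elena's stake falls to 25%.
Rohan holds 75% of Cobalt, so Rohan controls Cobalt.
Rohan did not control Cobalt before and does after, so the clause is triggered.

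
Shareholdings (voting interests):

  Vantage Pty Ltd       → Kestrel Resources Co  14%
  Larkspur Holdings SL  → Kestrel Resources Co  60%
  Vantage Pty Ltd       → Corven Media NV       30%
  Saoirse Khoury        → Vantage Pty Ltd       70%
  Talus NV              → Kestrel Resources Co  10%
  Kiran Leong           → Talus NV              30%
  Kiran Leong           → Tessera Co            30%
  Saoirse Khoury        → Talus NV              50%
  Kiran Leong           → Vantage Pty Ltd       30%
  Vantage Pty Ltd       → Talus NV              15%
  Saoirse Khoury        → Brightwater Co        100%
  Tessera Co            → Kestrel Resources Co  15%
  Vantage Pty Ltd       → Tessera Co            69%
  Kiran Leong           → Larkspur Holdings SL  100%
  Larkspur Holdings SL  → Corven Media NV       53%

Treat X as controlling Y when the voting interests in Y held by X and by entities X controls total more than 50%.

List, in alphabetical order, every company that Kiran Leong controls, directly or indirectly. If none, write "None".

Kiran holds 100% of Larkspur, so Kiran controls Larkspur.
Larkspur holds 60% of Kestrel, so Kiran controls Kestrel.
Larkspur holds 53% of Corven, so Kiran controls Corven.
No other company's threshold is met.

Corven Media NV, Kestrel Resources Co, Larkspur Holdings SL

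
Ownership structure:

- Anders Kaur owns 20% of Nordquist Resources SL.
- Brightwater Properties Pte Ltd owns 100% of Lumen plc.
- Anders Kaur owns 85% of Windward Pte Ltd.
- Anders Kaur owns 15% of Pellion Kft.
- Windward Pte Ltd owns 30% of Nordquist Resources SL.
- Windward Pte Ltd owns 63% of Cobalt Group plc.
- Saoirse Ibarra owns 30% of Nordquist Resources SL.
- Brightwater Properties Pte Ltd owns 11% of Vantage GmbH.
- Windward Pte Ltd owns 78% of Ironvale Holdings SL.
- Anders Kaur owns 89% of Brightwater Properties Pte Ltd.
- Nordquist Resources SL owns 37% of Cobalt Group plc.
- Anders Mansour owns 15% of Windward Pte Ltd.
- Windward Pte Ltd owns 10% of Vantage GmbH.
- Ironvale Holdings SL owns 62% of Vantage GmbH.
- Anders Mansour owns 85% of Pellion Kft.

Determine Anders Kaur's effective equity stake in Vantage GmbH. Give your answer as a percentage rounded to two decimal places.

Anders Kaur reaches Vantage along 3 paths.
Via Windward: 85% × 10% = 8.5%.
Via Brightwater: 89% × 11% = 9.79%.
Via Windward → Ironvale: 85% × 78% × 62% = 41.106%.
Total: 8.5% + 9.79% + 41.106% = 59.396%.
Rounded: 59.40%.

59.40%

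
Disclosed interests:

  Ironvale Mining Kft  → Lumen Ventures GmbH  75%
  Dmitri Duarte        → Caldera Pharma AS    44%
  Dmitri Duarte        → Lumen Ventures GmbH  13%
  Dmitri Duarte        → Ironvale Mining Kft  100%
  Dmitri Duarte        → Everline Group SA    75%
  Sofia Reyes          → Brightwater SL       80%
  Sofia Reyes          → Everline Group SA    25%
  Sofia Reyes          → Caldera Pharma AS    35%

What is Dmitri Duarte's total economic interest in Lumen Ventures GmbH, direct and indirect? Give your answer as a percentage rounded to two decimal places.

Dmitri reaches Lumen along 2 paths.
Direct stake: 13% = 13%.
Via Ironvale: 100% × 75% = 75%.
Total: 13% + 75% = 88%.
Rounded: 88.00%.

88.00%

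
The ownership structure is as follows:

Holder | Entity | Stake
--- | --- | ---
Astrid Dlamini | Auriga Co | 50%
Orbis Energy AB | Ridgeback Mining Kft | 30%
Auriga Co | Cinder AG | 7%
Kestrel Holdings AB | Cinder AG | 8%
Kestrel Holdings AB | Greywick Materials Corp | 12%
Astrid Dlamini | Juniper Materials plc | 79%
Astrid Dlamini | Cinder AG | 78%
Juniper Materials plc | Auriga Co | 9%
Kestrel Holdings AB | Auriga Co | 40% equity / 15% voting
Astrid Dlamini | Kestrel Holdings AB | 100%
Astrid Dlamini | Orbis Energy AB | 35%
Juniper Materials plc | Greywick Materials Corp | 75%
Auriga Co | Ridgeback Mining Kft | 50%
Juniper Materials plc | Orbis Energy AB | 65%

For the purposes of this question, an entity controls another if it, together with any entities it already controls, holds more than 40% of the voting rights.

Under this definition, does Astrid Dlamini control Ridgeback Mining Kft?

Yes

Astrid holds 79% of Juniper, so Astrid controls Juniper.
Juniper and Astrid together hold 65% + 35% = 100% of Orbis, so Astrid controls Orbis.
Astrid holds 100% of Kestrel, so Astrid controls Kestrel.
Juniper and Astrid and Kestrel together hold 9% + 50% + 15% = 74% of Auriga, so Astrid controls Auriga.
Orbis and Auriga together hold 30% + 50% = 80% of Ridgeback, so Astrid controls Ridgeback.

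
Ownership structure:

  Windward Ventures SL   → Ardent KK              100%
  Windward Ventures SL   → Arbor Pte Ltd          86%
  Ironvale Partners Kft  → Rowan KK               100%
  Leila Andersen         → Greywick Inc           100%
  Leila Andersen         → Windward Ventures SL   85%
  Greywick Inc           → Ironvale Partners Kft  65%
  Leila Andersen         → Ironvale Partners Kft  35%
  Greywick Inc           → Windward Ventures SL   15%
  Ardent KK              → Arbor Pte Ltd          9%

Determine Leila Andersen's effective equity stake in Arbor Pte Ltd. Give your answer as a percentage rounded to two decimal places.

Leila reaches Arbor along 4 paths.
Via Greywick → Windward: 100% × 15% × 86% = 12.9%.
Via Windward: 85% × 86% = 73.1%.
Via Greywick → Windward → Ardent: 100% × 15% × 100% × 9% = 1.35%.
Via Windward → Ardent: 85% × 100% × 9% = 7.65%.
Total: 12.9% + 73.1% + 1.35% + 7.65% = 95%.
Rounded: 95.00%.

95.00%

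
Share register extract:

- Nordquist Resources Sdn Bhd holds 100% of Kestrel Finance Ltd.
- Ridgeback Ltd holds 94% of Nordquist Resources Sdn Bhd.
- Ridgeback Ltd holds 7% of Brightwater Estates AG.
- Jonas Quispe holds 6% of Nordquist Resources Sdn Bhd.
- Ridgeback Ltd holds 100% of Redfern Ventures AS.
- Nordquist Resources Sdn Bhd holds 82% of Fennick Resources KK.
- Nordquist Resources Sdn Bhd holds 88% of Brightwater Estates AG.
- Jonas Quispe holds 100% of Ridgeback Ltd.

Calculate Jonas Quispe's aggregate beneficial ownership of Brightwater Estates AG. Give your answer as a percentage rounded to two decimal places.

Jonas reaches Brightwater along 3 paths.
Via Ridgeback: 100% × 7% = 7%.
Via Nordquist: 6% × 88% = 5.28%.
Via Ridgeback → Nordquist: 100% × 94% × 88% = 82.72%.
Total: 7% + 5.28% + 82.72% = 95%.
Rounded: 95.00%.

95.00%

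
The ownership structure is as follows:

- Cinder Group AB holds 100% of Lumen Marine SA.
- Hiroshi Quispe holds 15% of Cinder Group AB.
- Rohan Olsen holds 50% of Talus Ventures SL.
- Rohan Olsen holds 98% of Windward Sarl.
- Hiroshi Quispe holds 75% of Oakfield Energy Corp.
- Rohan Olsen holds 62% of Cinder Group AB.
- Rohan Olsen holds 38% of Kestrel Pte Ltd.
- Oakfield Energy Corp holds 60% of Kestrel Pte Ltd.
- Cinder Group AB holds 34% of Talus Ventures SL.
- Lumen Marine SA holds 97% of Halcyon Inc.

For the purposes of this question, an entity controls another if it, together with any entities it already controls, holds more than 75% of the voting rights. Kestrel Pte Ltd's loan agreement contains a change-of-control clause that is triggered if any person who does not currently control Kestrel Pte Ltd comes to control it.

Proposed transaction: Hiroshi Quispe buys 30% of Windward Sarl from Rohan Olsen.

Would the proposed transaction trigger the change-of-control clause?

The purchase adds only to Hiroshi's holdings (Rohan's stake shrinks), so Hiroshi is the only person who could newly come to control Kestrel.
Hiroshi's largest direct stake is 75% in Oakfield, which does not meet the threshold, so Hiroshi controls no company.
Neither Hiroshi nor any entity Hiroshi controls holds any voting interest in Kestrel.
So before the transaction, Hiroshi does not control Kestrel.
After the purchase, Hiroshi holds 30% of Windward directly, and Rohan's stake falls to 68%.
Hiroshi's side now holds 30% of Windward, not > 75%, so Hiroshi still does not control Windward.
After the transaction, neither Hiroshi nor any entity Hiroshi controls holds a voting interest in Kestrel, so Hiroshi still does not control it.
No new person acquires control, so the clause is not triggered.

No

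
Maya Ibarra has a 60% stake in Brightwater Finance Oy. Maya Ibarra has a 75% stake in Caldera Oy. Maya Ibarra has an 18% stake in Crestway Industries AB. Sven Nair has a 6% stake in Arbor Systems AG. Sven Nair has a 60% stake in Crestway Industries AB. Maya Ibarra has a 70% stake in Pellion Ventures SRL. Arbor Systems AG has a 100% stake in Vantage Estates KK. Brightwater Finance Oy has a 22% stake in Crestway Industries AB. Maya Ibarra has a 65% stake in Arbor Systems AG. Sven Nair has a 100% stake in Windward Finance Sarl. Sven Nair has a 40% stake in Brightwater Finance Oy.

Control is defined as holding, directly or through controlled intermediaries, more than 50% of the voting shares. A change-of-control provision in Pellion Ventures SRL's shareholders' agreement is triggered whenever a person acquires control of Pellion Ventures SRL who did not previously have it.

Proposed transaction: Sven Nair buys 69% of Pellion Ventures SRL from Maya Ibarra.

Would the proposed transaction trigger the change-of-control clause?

The purchase adds only to Sven's holdings (Maya's stake shrinks), so Sven is the only person who could newly come to control Pellion.
Sven holds 100% of Windward, so Sven controls Windward.
Sven holds 60% of Crestway, so Sven controls Crestway.
Neither Sven nor any entity Sven controls holds any voting interest in Pellion.
So before the transaction, Sven does not control Pellion.
After the purchase, Sven holds 69% of Pellion directly, and Maya's stake falls to 1%.
Sven holds 69% of Pellion, so Sven controls Pellion.
Sven did not control Pellion before and does after, so the clause is triggered.

Yes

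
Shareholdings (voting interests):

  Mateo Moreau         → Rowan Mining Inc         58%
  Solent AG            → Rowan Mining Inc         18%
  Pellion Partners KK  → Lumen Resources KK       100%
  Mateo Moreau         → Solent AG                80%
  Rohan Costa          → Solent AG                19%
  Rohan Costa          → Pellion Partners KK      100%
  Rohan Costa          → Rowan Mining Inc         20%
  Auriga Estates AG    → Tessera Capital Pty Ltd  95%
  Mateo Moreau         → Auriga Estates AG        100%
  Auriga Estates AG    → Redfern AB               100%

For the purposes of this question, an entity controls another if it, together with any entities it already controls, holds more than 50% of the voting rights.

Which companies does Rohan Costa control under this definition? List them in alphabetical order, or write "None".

Rohan holds 100% of Pellion, so Rohan controls Pellion.
Pellion holds 100% of Lumen, so Rohan controls Lumen.
No other company's threshold is met.

Lumen Resources KK, Pellion Partners KK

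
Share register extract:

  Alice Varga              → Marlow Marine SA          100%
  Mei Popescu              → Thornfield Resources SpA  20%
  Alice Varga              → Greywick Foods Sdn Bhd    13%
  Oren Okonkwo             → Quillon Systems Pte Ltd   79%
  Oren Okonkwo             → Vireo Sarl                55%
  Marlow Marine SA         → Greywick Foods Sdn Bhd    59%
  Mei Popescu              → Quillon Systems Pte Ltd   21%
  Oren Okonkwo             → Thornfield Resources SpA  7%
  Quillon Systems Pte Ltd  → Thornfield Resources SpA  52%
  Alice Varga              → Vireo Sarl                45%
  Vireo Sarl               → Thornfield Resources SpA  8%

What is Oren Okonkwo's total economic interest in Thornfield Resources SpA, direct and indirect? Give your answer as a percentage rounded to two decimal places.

Oren reaches Thornfield along 3 paths.
Direct stake: 7% = 7%.
Via Quillon: 79% × 52% = 41.08%.
Via Vireo: 55% × 8% = 4.4%.
Total: 7% + 41.08% + 4.4% = 52.48%.

52.48%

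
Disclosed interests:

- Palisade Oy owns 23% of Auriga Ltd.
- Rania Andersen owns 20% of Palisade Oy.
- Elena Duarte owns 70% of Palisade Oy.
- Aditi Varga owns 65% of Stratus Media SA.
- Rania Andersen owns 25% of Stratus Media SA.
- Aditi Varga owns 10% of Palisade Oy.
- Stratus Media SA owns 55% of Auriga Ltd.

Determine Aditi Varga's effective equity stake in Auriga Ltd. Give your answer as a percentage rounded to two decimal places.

Aditi reaches Auriga along 2 paths.
Via Stratus: 65% × 55% = 35.75%.
Via Palisade: 10% × 23% = 2.3%.
Total: 35.75% + 2.3% = 38.05%.

38.05%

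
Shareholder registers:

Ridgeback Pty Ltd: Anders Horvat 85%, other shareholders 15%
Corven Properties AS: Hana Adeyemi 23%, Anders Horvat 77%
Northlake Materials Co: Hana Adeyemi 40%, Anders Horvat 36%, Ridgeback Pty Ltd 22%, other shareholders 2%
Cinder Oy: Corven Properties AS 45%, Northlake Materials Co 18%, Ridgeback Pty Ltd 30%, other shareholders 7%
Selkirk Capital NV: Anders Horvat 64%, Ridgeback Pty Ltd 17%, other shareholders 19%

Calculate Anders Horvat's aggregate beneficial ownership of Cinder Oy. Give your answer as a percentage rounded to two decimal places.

Anders reaches Cinder along 4 paths.
Via Corven: 77% × 45% = 34.65%.
Via Northlake: 36% × 18% = 6.48%.
Via Ridgeback → Northlake: 85% × 22% × 18% = 3.366%.
Via Ridgeback: 85% × 30% = 25.5%.
Total: 34.65% + 6.48% + 3.366% + 25.5% = 69.996%.
Rounded: 70.00%.

70.00%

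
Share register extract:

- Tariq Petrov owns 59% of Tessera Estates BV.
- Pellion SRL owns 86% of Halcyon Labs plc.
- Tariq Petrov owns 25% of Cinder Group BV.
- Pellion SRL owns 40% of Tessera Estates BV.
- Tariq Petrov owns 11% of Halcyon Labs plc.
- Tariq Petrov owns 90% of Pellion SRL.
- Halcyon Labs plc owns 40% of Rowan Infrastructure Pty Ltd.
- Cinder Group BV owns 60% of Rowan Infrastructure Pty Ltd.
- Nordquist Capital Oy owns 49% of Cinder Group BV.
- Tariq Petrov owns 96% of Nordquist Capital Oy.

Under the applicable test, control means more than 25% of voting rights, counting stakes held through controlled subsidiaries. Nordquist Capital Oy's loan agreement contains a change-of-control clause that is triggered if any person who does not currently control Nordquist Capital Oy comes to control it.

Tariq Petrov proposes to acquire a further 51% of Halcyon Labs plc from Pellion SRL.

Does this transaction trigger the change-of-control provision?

No

The purchase adds only to Tariq's holdings (Pellion's stake shrinks), so Tariq is the only person who could newly come to control Nordquist.
Tariq holds 96% of Nordquist, so Tariq controls Nordquist.
So Tariq already controls Nordquist before the transaction.
After the purchase, Tariq's direct stake in Halcyon rises to 11% + 51% = 62%, and Pellion's stake falls to 35%.
Tariq controlled Nordquist already, so this is not a new person acquiring control; every other person's position is unchanged or reduced.
No new person acquires control, so the clause is not triggered.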